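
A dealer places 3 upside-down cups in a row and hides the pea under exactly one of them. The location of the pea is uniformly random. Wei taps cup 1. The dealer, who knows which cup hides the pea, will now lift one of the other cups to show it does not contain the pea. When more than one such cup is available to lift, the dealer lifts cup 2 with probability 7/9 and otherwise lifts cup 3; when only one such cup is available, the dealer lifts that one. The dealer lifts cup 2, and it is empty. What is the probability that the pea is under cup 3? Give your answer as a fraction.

9/16

Condition on the true location of the pea.
If it is under cup 1 (prior 1/3): cup 2 is available, opened with probability 7/9; weight (1/3)·(7/9) = 7/27.
If it is under cup 2 (prior 1/3): the dealer opened cup 2, so this case is ruled out; weight (1/3)·0 = 0.
If it is under cup 3 (prior 1/3): only cup 2 is available, probability 1; weight (1/3)·1 = 1/3.
The weights sum to 16/27.
So P(the pea under cup 3 | the dealer opened cup 2) = (1/3) / (16/27) = 9/16.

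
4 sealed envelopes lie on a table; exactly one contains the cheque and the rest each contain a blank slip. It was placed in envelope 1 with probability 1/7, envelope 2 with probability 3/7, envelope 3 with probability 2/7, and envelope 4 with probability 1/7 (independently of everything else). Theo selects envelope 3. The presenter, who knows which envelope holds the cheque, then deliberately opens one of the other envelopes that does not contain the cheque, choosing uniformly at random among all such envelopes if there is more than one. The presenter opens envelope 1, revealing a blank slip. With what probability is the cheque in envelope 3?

1/4

Condition on the true location of the cheque.
If it is in envelope 1 (prior 1/7): the presenter opened envelope 1, so this case is ruled out; weight (1/7)·0 = 0.
If it is in envelope 2 (prior 3/7): the presenter has 2 equally likely choices, so probability 1/2; weight (3/7)·(1/2) = 3/14.
If it is in envelope 3 (prior 2/7): the presenter has 3 equally likely choices, so probability 1/3; weight (2/7)·(1/3) = 2/21.
If it is in envelope 4 (prior 1/7): the presenter has 2 equally likely choices, so probability 1/2; weight (1/7)·(1/2) = 1/14.
The weights sum to 8/21.
So P(the cheque in envelope 3 | the presenter opened envelope 1) = (2/21) / (8/21) = 1/4.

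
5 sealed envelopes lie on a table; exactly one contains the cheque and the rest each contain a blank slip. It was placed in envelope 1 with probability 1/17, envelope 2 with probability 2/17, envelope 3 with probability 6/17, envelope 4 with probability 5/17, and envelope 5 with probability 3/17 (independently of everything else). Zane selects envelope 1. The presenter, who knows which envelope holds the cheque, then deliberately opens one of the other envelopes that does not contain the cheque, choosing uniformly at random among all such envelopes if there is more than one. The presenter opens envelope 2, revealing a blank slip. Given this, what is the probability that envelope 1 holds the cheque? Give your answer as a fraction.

3/59

Condition on the true location of the cheque.
If it is in envelope 1 (prior 1/17): the presenter has 4 equally likely choices, so probability 1/4; weight (1/17)·(1/4) = 1/68.
If it is in envelope 2 (prior 2/17): the presenter opened envelope 2, so this case is ruled out; weight (2/17)·0 = 0.
If it is in envelope 3 (prior 6/17): the presenter has 3 equally likely choices, so probability 1/3; weight (6/17)·(1/3) = 2/17.
If it is in envelope 4 (prior 5/17): the presenter has 3 equally likely choices, so probability 1/3; weight (5/17)·(1/3) = 5/51.
If it is in envelope 5 (prior 3/17): the presenter has 3 equally likely choices, so probability 1/3; weight (3/17)·(1/3) = 1/17.
The weights sum to 59/204.
So P(the cheque in envelope 1 | the presenter opened envelope 2) = (1/68) / (59/204) = 3/59.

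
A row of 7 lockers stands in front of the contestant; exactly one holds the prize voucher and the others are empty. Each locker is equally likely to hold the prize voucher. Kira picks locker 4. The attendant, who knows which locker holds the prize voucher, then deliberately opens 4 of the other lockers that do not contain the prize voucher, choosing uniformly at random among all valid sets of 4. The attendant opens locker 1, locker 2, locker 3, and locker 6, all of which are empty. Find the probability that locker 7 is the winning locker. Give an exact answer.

3/7

Apply Bayes' rule, conditioning on where the prize voucher actually is.
If it is in any of lockers 1, 2, 3, and 6 (prior 1/7 each): that locker was opened and seen not to hold the prize — ruled out; weight (1/7)·0 = 0 each.
If it is in locker 4 (prior 1/7): the attendant has 15 equally likely choices, so probability 1/15; weight (1/7)·(1/15) = 1/105.
If it is in either of lockers 5 and 7 (prior 1/7 each): the attendant has 5 equally likely choices, so probability 1/5; weight (1/7)·(1/5) = 1/35 each.
The weights sum to 1/15.
So P(the prize voucher in locker 7 | the attendant opened locker 1, locker 2, locker 3, and locker 6) = (1/35) / (1/15) = 3/7.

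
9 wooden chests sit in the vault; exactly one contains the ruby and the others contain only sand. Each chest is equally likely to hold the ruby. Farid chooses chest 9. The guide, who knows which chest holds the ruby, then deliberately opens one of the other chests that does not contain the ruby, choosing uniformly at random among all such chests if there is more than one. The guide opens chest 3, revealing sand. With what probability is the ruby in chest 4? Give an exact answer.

Condition on the true location of the ruby.
If it is in any of chests 1, 2, 4, 5, 6, 7, and 8 (prior 1/9 each): the guide has 7 equally likely choices, so probability 1/7; weight (1/9)·(1/7) = 1/63 each.
If it is in chest 3 (prior 1/9): the guide opened chest 3, so this case is ruled out; weight (1/9)·0 = 0.
If it is in chest 9 (prior 1/9): the guide has 8 equally likely choices, so probability 1/8; weight (1/9)·(1/8) = 1/72.
The weights sum to 1/8.
So P(the ruby in chest 4 | the guide opened chest 3) = (1/63) / (1/8) = 8/63.

8/63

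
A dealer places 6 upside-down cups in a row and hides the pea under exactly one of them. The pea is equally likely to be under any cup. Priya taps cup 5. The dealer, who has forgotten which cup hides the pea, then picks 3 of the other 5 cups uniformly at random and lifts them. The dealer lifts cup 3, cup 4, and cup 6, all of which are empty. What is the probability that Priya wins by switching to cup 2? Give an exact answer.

1/3

Condition on the true location of the pea.
If it is under any of cups 1, 2, and 5 (prior 1/6 each): the dealer picks exactly this set with probability 1/10 regardless, and none is the prize; weight (1/6)·(1/10) = 1/60 each.
If it is under any of cups 3, 4, and 6 (prior 1/6 each): that cup was opened and seen not to hold the prize — ruled out; weight (1/6)·0 = 0 each.
The weights sum to 1/20.
So P(the pea under cup 2 | the dealer opened cup 3, cup 4, and cup 6) = (1/60) / (1/20) = 1/3.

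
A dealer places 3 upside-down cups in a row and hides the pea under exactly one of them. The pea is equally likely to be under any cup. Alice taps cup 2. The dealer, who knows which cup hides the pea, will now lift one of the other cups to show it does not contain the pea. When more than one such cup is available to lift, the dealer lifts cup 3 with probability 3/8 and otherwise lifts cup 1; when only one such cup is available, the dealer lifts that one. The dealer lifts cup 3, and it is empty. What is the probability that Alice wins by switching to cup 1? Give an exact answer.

Apply Bayes' rule, conditioning on where the pea actually is.
If it is under cup 1 (prior 1/3): only cup 3 is available, probability 1; weight (1/3)·1 = 1/3.
If it is under cup 2 (prior 1/3): cup 3 is available, opened with probability 3/8; weight (1/3)·(3/8) = 1/8.
If it is under cup 3 (prior 1/3): the dealer opened cup 3, so this case is ruled out; weight (1/3)·0 = 0.
The weights sum to 11/24.
So P(the pea under cup 1 | the dealer opened cup 3) = (1/3) / (11/24) = 8/11.

8/11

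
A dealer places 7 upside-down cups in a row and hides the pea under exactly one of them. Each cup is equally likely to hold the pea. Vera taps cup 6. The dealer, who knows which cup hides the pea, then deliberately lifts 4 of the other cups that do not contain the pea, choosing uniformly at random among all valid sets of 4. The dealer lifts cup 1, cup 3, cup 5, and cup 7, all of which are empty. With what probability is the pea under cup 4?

Condition on the true location of the pea.
If it is under any of cups 1, 3, 5, and 7 (prior 1/7 each): that cup was opened and seen not to hold the prize — ruled out; weight (1/7)·0 = 0 each.
If it is under either of cups 2 and 4 (prior 1/7 each): the dealer has 5 equally likely choices, so probability 1/5; weight (1/7)·(1/5) = 1/35 each.
If it is under cup 6 (prior 1/7): the dealer has 15 equally likely choices, so probability 1/15; weight (1/7)·(1/15) = 1/105.
The weights sum to 1/15.
So P(the pea under cup 4 | the dealer opened cup 1, cup 3, cup 5, and cup 7) = (1/35) / (1/15) = 3/7.

3/7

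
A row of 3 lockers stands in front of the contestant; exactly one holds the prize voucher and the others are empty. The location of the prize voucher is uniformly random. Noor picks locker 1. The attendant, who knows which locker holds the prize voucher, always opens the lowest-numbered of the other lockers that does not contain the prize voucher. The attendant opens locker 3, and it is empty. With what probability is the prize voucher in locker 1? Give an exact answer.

0

Apply Bayes' rule, conditioning on where the prize voucher actually is.
If it is in locker 1 (prior 1/3): the attendant would have opened locker 2 instead, probability 0; weight (1/3)·0 = 0.
If it is in locker 2 (prior 1/3): locker 3 is the lowest-numbered option available, probability 1; weight (1/3)·1 = 1/3.
If it is in locker 3 (prior 1/3): the attendant opened locker 3, so this case is ruled out; weight (1/3)·0 = 0.
The weights sum to 1/3.
So P(the prize voucher in locker 1 | the attendant opened locker 3) = 0 / (1/3) = 0.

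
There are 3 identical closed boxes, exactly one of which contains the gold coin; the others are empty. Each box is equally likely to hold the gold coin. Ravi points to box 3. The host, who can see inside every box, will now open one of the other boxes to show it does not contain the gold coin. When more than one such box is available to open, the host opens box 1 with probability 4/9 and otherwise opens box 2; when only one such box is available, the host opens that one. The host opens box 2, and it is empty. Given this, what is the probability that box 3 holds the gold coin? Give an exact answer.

Consider each possible location of the gold coin in turn.
If it is in box 1 (prior 1/3): only box 2 is available, probability 1; weight (1/3)·1 = 1/3.
If it is in box 2 (prior 1/3): the host opened box 2, so this case is ruled out; weight (1/3)·0 = 0.
If it is in box 3 (prior 1/3): box 1 is available but not opened, probability 5/9; weight (1/3)·(5/9) = 5/27.
The weights sum to 14/27.
So P(the gold coin in box 3 | the host opened box 2) = (5/27) / (14/27) = 5/14.

5/14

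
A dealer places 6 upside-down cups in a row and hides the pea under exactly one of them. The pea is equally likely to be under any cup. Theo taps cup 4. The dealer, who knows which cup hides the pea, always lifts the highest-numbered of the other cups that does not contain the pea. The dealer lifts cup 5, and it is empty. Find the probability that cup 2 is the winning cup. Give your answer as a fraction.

Condition on the true location of the pea.
If it is under any of cups 1, 2, 3, and 4 (prior 1/6 each): the dealer would have opened cup 6 instead, probability 0; weight (1/6)·0 = 0 each.
If it is under cup 5 (prior 1/6): the dealer opened cup 5, so this case is ruled out; weight (1/6)·0 = 0.
If it is under cup 6 (prior 1/6): cup 5 is the highest-numbered option available, probability 1; weight (1/6)·1 = 1/6.
The weights sum to 1/6.
So P(the pea under cup 2 | the dealer opened cup 5) = 0 / (1/6) = 0.

0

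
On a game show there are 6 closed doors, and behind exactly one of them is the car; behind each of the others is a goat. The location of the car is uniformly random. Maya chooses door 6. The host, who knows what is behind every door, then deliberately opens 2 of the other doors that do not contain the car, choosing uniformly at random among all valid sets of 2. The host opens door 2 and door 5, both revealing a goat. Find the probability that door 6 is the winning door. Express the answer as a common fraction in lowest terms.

Apply Bayes' rule, conditioning on where the car actually is.
If it is behind any of doors 1, 3, and 4 (prior 1/6 each): the host has 6 equally likely choices, so probability 1/6; weight (1/6)·(1/6) = 1/36 each.
If it is behind either of doors 2 and 5 (prior 1/6 each): that door was opened and seen not to hold the prize — ruled out; weight (1/6)·0 = 0 each.
If it is behind door 6 (prior 1/6): the host has 10 equally likely choices, so probability 1/10; weight (1/6)·(1/10) = 1/60.
The weights sum to 1/10.
So P(the car behind door 6 | the host opened door 2 and door 5) = (1/60) / (1/10) = 1/6.

1/6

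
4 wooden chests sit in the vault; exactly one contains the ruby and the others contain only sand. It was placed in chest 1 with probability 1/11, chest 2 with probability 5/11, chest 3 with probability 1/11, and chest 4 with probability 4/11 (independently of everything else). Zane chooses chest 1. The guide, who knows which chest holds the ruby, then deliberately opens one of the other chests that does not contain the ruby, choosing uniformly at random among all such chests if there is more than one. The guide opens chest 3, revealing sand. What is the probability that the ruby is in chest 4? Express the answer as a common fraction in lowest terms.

Apply Bayes' rule, conditioning on where the ruby actually is.
If it is in chest 1 (prior 1/11): the guide has 3 equally likely choices, so probability 1/3; weight (1/11)·(1/3) = 1/33.
If it is in chest 2 (prior 5/11): the guide has 2 equally likely choices, so probability 1/2; weight (5/11)·(1/2) = 5/22.
If it is in chest 3 (prior 1/11): the guide opened chest 3, so this case is ruled out; weight (1/11)·0 = 0.
If it is in chest 4 (prior 4/11): the guide has 2 equally likely choices, so probability 1/2; weight (4/11)·(1/2) = 2/11.
The weights sum to 29/66.
So P(the ruby in chest 4 | the guide opened chest 3) = (2/11) / (29/66) = 12/29.

12/29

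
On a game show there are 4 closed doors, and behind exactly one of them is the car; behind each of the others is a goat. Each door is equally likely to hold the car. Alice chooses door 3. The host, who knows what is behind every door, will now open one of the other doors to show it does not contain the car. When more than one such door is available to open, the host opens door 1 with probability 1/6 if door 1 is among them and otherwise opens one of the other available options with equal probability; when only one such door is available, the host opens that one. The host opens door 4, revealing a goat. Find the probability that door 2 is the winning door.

Condition on the true location of the car.
If it is behind door 1 (prior 1/4): door 1 holds the prize so is unavailable; the host chooses uniformly among the 2 others, probability 1/2; weight (1/4)·(1/2) = 1/8.
If it is behind door 2 (prior 1/4): door 1 is available but not opened, probability 5/6; weight (1/4)·(5/6) = 5/24.
If it is behind door 3 (prior 1/4): door 1 is available but not opened; door 4 gets probability (1 − 1/6)/2 = 5/12; weight (1/4)·(5/12) = 5/48.
If it is behind door 4 (prior 1/4): the host opened door 4, so this case is ruled out; weight (1/4)·0 = 0.
The weights sum to 7/16.
So P(the car behind door 2 | the host opened door 4) = (5/24) / (7/16) = 10/21.

10/21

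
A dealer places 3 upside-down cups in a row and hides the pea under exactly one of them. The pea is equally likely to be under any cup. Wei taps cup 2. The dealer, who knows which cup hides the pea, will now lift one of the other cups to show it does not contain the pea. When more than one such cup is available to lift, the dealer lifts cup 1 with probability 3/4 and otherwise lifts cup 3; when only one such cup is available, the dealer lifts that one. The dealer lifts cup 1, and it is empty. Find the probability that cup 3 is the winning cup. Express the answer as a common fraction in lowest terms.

Condition on the true location of the pea.
If it is under cup 1 (prior 1/3): the dealer opened cup 1, so this case is ruled out; weight (1/3)·0 = 0.
If it is under cup 2 (prior 1/3): cup 1 is available, opened with probability 3/4; weight (1/3)·(3/4) = 1/4.
If it is under cup 3 (prior 1/3): only cup 1 is available, probability 1; weight (1/3)·1 = 1/3.
The weights sum to 7/12.
So P(the pea under cup 3 | the dealer opened cup 1) = (1/3) / (7/12) = 4/7.

4/7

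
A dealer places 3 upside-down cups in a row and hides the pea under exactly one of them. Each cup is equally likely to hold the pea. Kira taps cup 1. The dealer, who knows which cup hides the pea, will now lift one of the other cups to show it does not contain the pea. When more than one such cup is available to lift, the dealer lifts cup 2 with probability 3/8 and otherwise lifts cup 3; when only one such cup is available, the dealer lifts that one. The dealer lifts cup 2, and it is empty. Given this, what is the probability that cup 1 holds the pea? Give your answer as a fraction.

3/11

Condition on the true location of the pea.
If it is under cup 1 (prior 1/3): cup 2 is available, opened with probability 3/8; weight (1/3)·(3/8) = 1/8.
If it is under cup 2 (prior 1/3): the dealer opened cup 2, so this case is ruled out; weight (1/3)·0 = 0.
If it is under cup 3 (prior 1/3): only cup 2 is available, probability 1; weight (1/3)·1 = 1/3.
The weights sum to 11/24.
So P(the pea under cup 1 | the dealer opened cup 2) = (1/8) / (11/24) = 3/11.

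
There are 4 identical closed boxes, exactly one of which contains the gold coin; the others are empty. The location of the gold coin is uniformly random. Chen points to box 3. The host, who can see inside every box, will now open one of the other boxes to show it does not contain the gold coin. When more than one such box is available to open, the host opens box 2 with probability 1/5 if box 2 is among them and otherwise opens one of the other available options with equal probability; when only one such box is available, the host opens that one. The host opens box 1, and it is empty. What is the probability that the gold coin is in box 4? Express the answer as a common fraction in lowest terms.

Condition on the true location of the gold coin.
If it is in box 1 (prior 1/4): the host opened box 1, so this case is ruled out; weight (1/4)·0 = 0.
If it is in box 2 (prior 1/4): box 2 holds the prize so is unavailable; the host chooses uniformly among the 2 others, probability 1/2; weight (1/4)·(1/2) = 1/8.
If it is in box 3 (prior 1/4): box 2 is available but not opened; box 1 gets probability (1 − 1/5)/2 = 2/5; weight (1/4)·(2/5) = 1/10.
If it is in box 4 (prior 1/4): box 2 is available but not opened, probability 4/5; weight (1/4)·(4/5) = 1/5.
The weights sum to 17/40.
So P(the gold coin in box 4 | the host opened box 1) = (1/5) / (17/40) = 8/17.

8/17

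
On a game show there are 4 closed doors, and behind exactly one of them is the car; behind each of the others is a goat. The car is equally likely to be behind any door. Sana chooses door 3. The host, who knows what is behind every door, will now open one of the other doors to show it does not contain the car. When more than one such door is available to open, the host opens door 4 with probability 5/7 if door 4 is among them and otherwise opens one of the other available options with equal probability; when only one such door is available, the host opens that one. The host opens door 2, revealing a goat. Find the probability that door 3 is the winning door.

Apply Bayes' rule, conditioning on where the car actually is.
If it is behind door 1 (prior 1/4): door 4 is available but not opened, probability 2/7; weight (1/4)·(2/7) = 1/14.
If it is behind door 2 (prior 1/4): the host opened door 2, so this case is ruled out; weight (1/4)·0 = 0.
If it is behind door 3 (prior 1/4): door 4 is available but not opened; door 2 gets probability (1 − 5/7)/2 = 1/7; weight (1/4)·(1/7) = 1/28.
If it is behind door 4 (prior 1/4): door 4 holds the prize so is unavailable; the host chooses uniformly among the 2 others, probability 1/2; weight (1/4)·(1/2) = 1/8.
The weights sum to 13/56.
So P(the car behind door 3 | the host opened door 2) = (1/28) / (13/56) = 2/13.

2/13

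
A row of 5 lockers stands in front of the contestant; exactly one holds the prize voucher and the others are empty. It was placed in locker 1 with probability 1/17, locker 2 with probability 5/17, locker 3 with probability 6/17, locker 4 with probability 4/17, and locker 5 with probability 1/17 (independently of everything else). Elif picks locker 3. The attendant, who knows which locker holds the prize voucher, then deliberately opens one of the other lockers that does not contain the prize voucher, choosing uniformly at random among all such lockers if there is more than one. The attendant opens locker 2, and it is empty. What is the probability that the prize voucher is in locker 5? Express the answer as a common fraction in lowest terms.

2/21

Condition on the true location of the prize voucher.
If it is in either of lockers 1 and 5 (prior 1/17 each): the attendant has 3 equally likely choices, so probability 1/3; weight (1/17)·(1/3) = 1/51 each.
If it is in locker 2 (prior 5/17): the attendant opened locker 2, so this case is ruled out; weight (5/17)·0 = 0.
If it is in locker 3 (prior 6/17): the attendant has 4 equally likely choices, so probability 1/4; weight (6/17)·(1/4) = 3/34.
If it is in locker 4 (prior 4/17): the attendant has 3 equally likely choices, so probability 1/3; weight (4/17)·(1/3) = 4/51.
The weights sum to 7/34.
So P(the prize voucher in locker 5 | the attendant opened locker 2) = (1/51) / (7/34) = 2/21.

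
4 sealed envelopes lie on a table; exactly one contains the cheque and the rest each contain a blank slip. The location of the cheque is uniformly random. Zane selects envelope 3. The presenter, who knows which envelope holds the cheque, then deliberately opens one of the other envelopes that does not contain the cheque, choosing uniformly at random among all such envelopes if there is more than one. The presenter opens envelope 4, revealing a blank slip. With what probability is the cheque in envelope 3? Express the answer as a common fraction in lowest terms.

Apply Bayes' rule, conditioning on where the cheque actually is.
If it is in either of envelopes 1 and 2 (prior 1/4 each): the presenter has 2 equally likely choices, so probability 1/2; weight (1/4)·(1/2) = 1/8 each.
If it is in envelope 3 (prior 1/4): the presenter has 3 equally likely choices, so probability 1/3; weight (1/4)·(1/3) = 1/12.
If it is in envelope 4 (prior 1/4): the presenter opened envelope 4, so this case is ruled out; weight (1/4)·0 = 0.
The weights sum to 1/3.
So P(the cheque in envelope 3 | the presenter opened envelope 4) = (1/12) / (1/3) = 1/4.

1/4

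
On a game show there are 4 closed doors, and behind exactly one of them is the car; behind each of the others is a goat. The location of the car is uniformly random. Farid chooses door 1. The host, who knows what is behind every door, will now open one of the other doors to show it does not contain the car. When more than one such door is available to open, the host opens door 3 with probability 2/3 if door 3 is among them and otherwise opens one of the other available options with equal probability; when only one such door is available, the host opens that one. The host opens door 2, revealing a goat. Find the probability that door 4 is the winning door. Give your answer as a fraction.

Consider each possible location of the car in turn.
If it is behind door 1 (prior 1/4): door 3 is available but not opened; door 2 gets probability (1 − 2/3)/2 = 1/6; weight (1/4)·(1/6) = 1/24.
If it is behind door 2 (prior 1/4): the host opened door 2, so this case is ruled out; weight (1/4)·0 = 0.
If it is behind door 3 (prior 1/4): door 3 holds the prize so is unavailable; the host chooses uniformly among the 2 others, probability 1/2; weight (1/4)·(1/2) = 1/8.
If it is behind door 4 (prior 1/4): door 3 is available but not opened, probability 1/3; weight (1/4)·(1/3) = 1/12.
The weights sum to 1/4.
So P(the car behind door 4 | the host opened door 2) = (1/12) / (1/4) = 1/3.

1/3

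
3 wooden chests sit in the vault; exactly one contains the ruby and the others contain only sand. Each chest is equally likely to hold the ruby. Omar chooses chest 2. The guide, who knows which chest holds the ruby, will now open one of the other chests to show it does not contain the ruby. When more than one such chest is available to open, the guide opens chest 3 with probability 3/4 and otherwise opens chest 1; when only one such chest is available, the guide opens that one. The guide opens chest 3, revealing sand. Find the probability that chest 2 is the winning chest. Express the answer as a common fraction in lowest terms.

Consider each possible location of the ruby in turn.
If it is in chest 1 (prior 1/3): only chest 3 is available, probability 1; weight (1/3)·1 = 1/3.
If it is in chest 2 (prior 1/3): chest 3 is available, opened with probability 3/4; weight (1/3)·(3/4) = 1/4.
If it is in chest 3 (prior 1/3): the guide opened chest 3, so this case is ruled out; weight (1/3)·0 = 0.
The weights sum to 7/12.
So P(the ruby in chest 2 | the guide opened chest 3) = (1/4) / (7/12) = 3/7.

3/7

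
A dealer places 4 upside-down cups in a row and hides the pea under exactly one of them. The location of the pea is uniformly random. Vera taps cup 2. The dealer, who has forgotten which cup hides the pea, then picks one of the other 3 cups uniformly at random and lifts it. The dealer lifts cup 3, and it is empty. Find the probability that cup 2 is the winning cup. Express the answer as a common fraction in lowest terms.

Apply Bayes' rule, conditioning on where the pea actually is.
If it is under any of cups 1, 2, and 4 (prior 1/4 each): the dealer picks cup 3 with probability 1/3 regardless, and it is not the prize; weight (1/4)·(1/3) = 1/12 each.
If it is under cup 3 (prior 1/4): the dealer opened cup 3, so this case is ruled out; weight (1/4)·0 = 0.
The weights sum to 1/4.
So P(the pea under cup 2 | the dealer opened cup 3) = (1/12) / (1/4) = 1/3.

1/3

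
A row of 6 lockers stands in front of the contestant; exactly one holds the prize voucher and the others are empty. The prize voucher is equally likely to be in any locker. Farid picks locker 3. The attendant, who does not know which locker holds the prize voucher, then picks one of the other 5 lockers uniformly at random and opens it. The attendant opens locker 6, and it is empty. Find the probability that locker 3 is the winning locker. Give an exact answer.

1/5

Because the attendant chose which locker to open without knowing where the prize voucher is, the choice is independent of the prize location. Learning that locker 6 does not hold the prize voucher simply rules out that one location and leaves the remaining 5 lockers still equally likely by symmetry.
So P(the prize voucher in locker 3) = 1/5.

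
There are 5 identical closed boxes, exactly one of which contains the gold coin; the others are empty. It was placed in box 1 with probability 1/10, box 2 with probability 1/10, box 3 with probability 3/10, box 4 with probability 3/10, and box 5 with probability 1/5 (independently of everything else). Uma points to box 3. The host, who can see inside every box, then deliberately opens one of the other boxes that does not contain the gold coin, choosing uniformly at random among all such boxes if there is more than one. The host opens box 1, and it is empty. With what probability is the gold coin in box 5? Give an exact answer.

8/33

Apply Bayes' rule, conditioning on where the gold coin actually is.
If it is in box 1 (prior 1/10): the host opened box 1, so this case is ruled out; weight (1/10)·0 = 0.
If it is in box 2 (prior 1/10): the host has 3 equally likely choices, so probability 1/3; weight (1/10)·(1/3) = 1/30.
If it is in box 3 (prior 3/10): the host has 4 equally likely choices, so probability 1/4; weight (3/10)·(1/4) = 3/40.
If it is in box 4 (prior 3/10): the host has 3 equally likely choices, so probability 1/3; weight (3/10)·(1/3) = 1/10.
If it is in box 5 (prior 1/5): the host has 3 equally likely choices, so probability 1/3; weight (1/5)·(1/3) = 1/15.
The weights sum to 11/40.
So P(the gold coin in box 5 | the host opened box 1) = (1/15) / (11/40) = 8/33.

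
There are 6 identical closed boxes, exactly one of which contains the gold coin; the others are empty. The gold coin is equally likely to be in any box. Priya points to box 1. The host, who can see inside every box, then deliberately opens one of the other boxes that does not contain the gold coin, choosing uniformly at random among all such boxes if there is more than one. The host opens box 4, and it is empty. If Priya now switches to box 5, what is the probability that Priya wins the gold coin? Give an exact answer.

5/24

Condition on the true location of the gold coin.
If it is in box 1 (prior 1/6): the host has 5 equally likely choices, so probability 1/5; weight (1/6)·(1/5) = 1/30.
If it is in any of boxes 2, 3, 5, and 6 (prior 1/6 each): the host has 4 equally likely choices, so probability 1/4; weight (1/6)·(1/4) = 1/24 each.
If it is in box 4 (prior 1/6): the host opened box 4, so this case is ruled out; weight (1/6)·0 = 0.
The weights sum to 1/5.
So P(the gold coin in box 5 | the host opened box 4) = (1/24) / (1/5) = 5/24.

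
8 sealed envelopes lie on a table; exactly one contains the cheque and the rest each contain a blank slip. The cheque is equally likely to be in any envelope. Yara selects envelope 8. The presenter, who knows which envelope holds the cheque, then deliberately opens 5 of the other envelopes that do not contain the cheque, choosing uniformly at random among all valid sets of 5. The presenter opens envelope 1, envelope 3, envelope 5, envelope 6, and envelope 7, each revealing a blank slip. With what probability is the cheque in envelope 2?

Apply Bayes' rule, conditioning on where the cheque actually is.
If it is in any of envelopes 1, 3, 5, 6, and 7 (prior 1/8 each): that envelope was opened and seen not to hold the prize — ruled out; weight (1/8)·0 = 0 each.
If it is in either of envelopes 2 and 4 (prior 1/8 each): the presenter has 6 equally likely choices, so probability 1/6; weight (1/8)·(1/6) = 1/48 each.
If it is in envelope 8 (prior 1/8): the presenter has 21 equally likely choices, so probability 1/21; weight (1/8)·(1/21) = 1/168.
The weights sum to 1/21.
So P(the cheque in envelope 2 | the presenter opened envelope 1, envelope 3, envelope 5, envelope 6, and envelope 7) = (1/48) / (1/21) = 7/16.

7/16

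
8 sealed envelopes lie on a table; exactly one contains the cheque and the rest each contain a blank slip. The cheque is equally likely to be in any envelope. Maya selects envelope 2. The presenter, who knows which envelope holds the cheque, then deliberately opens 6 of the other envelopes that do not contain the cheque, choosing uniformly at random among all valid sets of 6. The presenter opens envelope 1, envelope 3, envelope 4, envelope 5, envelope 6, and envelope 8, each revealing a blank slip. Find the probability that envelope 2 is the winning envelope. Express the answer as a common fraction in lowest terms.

1/8

Condition on the true location of the cheque.
If it is in any of envelopes 1, 3, 4, 5, 6, and 8 (prior 1/8 each): that envelope was opened and seen not to hold the prize — ruled out; weight (1/8)·0 = 0 each.
If it is in envelope 2 (prior 1/8): the presenter has 7 equally likely choices, so probability 1/7; weight (1/8)·(1/7) = 1/56.
If it is in envelope 7 (prior 1/8): the presenter has no choice, probability 1; weight (1/8)·1 = 1/8.
The weights sum to 1/7.
So P(the cheque in envelope 2 | the presenter opened envelope 1, envelope 3, envelope 4, envelope 5, envelope 6, and envelope 8) = (1/56) / (1/7) = 1/8.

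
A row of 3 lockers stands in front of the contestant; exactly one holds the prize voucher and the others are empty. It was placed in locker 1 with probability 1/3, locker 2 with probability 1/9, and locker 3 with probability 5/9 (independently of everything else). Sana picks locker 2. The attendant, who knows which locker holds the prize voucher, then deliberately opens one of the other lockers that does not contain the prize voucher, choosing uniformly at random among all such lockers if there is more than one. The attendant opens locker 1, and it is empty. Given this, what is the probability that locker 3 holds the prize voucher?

Condition on the true location of the prize voucher.
If it is in locker 1 (prior 1/3): the attendant opened locker 1, so this case is ruled out; weight (1/3)·0 = 0.
If it is in locker 2 (prior 1/9): the attendant has 2 equally likely choices, so probability 1/2; weight (1/9)·(1/2) = 1/18.
If it is in locker 3 (prior 5/9): the attendant has no choice, probability 1; weight (5/9)·1 = 5/9.
The weights sum to 11/18.
So P(the prize voucher in locker 3 | the attendant opened locker 1) = (5/9) / (11/18) = 10/11.

10/11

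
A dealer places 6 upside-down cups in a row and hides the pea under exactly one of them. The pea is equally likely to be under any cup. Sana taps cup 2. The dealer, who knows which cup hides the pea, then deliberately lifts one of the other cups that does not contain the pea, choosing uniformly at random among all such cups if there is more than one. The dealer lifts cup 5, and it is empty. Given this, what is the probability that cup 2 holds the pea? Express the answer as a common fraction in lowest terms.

1/6

Consider each possible location of the pea in turn.
If it is under any of cups 1, 3, 4, and 6 (prior 1/6 each): the dealer has 4 equally likely choices, so probability 1/4; weight (1/6)·(1/4) = 1/24 each.
If it is under cup 2 (prior 1/6): the dealer has 5 equally likely choices, so probability 1/5; weight (1/6)·(1/5) = 1/30.
If it is under cup 5 (prior 1/6): the dealer opened cup 5, so this case is ruled out; weight (1/6)·0 = 0.
The weights sum to 1/5.
So P(the pea under cup 2 | the dealer opened cup 5) = (1/30) / (1/5) = 1/6.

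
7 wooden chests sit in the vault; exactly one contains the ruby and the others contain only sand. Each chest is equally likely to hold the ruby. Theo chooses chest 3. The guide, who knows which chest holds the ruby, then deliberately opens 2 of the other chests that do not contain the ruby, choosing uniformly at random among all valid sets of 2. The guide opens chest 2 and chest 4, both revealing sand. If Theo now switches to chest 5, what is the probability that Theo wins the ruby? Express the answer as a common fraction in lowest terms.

3/14

Apply Bayes' rule, conditioning on where the ruby actually is.
If it is in any of chests 1, 5, 6, and 7 (prior 1/7 each): the guide has 10 equally likely choices, so probability 1/10; weight (1/7)·(1/10) = 1/70 each.
If it is in either of chests 2 and 4 (prior 1/7 each): that chest was opened and seen not to hold the prize — ruled out; weight (1/7)·0 = 0 each.
If it is in chest 3 (prior 1/7): the guide has 15 equally likely choices, so probability 1/15; weight (1/7)·(1/15) = 1/105.
The weights sum to 1/15.
So P(the ruby in chest 5 | the guide opened chest 2 and chest 4) = (1/70) / (1/15) = 3/14.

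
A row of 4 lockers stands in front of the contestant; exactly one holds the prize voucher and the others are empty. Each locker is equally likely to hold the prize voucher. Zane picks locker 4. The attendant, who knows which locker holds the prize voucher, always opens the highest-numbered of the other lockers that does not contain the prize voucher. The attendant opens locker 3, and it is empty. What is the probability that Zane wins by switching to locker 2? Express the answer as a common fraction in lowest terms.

Apply Bayes' rule, conditioning on where the prize voucher actually is.
If it is in any of lockers 1, 2, and 4 (prior 1/4 each): locker 3 is the highest-numbered option available, probability 1; weight (1/4)·1 = 1/4 each.
If it is in locker 3 (prior 1/4): the attendant opened locker 3, so this case is ruled out; weight (1/4)·0 = 0.
The weights sum to 3/4.
So P(the prize voucher in locker 2 | the attendant opened locker 3) = (1/4) / (3/4) = 1/3.

1/3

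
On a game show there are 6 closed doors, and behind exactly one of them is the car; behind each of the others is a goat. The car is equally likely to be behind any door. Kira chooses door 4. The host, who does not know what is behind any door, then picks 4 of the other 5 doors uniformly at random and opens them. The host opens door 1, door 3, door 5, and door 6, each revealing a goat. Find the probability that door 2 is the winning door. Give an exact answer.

Consider each possible location of the car in turn.
If it is behind any of doors 1, 3, 5, and 6 (prior 1/6 each): that door was opened and seen not to hold the prize — ruled out; weight (1/6)·0 = 0 each.
If it is behind either of doors 2 and 4 (prior 1/6 each): the host picks exactly this set with probability 1/5 regardless, and none is the prize; weight (1/6)·(1/5) = 1/30 each.
The weights sum to 1/15.
So P(the car behind door 2 | the host opened door 1, door 3, door 5, and door 6) = (1/30) / (1/15) = 1/2.

1/2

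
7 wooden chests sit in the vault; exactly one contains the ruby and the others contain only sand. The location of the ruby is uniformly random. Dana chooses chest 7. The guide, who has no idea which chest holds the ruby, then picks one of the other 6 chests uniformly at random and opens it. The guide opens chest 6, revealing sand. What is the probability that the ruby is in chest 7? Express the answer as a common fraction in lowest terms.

Apply Bayes' rule, conditioning on where the ruby actually is.
If it is in any of chests 1, 2, 3, 4, 5, and 7 (prior 1/7 each): the guide picks chest 6 with probability 1/6 regardless, and it is not the prize; weight (1/7)·(1/6) = 1/42 each.
If it is in chest 6 (prior 1/7): the guide opened chest 6, so this case is ruled out; weight (1/7)·0 = 0.
The weights sum to 1/7.
So P(the ruby in chest 7 | the guide opened chest 6) = (1/42) / (1/7) = 1/6.

1/6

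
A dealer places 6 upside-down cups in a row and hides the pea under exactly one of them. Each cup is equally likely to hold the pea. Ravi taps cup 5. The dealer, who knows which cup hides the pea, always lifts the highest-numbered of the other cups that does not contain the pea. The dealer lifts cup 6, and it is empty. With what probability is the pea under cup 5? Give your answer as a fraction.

1/5

Consider each possible location of the pea in turn.
If it is under any of cups 1, 2, 3, 4, and 5 (prior 1/6 each): cup 6 is the highest-numbered option available, probability 1; weight (1/6)·1 = 1/6 each.
If it is under cup 6 (prior 1/6): the dealer opened cup 6, so this case is ruled out; weight (1/6)·0 = 0.
The weights sum to 5/6.
So P(the pea under cup 5 | the dealer opened cup 6) = (1/6) / (5/6) = 1/5.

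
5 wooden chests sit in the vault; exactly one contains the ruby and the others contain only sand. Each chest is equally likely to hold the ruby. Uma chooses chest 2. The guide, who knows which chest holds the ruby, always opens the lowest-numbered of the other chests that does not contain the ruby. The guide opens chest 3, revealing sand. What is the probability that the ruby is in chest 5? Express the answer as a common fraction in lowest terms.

Condition on the true location of the ruby.
If it is in chest 1 (prior 1/5): chest 3 is the lowest-numbered option available, probability 1; weight (1/5)·1 = 1/5.
If it is in any of chests 2, 4, and 5 (prior 1/5 each): the guide would have opened chest 1 instead, probability 0; weight (1/5)·0 = 0 each.
If it is in chest 3 (prior 1/5): the guide opened chest 3, so this case is ruled out; weight (1/5)·0 = 0.
The weights sum to 1/5.
So P(the ruby in chest 5 | the guide opened chest 3) = 0 / (1/5) = 0.

0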